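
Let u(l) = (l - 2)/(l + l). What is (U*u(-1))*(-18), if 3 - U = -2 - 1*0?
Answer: -135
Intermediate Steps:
u(l) = (-2 + l)/(2*l) (u(l) = (-2 + l)/((2*l)) = (-2 + l)*(1/(2*l)) = (-2 + l)/(2*l))
U = 5 (U = 3 - (-2 - 1*0) = 3 - (-2 + 0) = 3 - 1*(-2) = 3 + 2 = 5)
(U*u(-1))*(-18) = (5*((½)*(-2 - 1)/(-1)))*(-18) = (5*((½)*(-1)*(-3)))*(-18) = (5*(3/2))*(-18) = (15/2)*(-18) = -135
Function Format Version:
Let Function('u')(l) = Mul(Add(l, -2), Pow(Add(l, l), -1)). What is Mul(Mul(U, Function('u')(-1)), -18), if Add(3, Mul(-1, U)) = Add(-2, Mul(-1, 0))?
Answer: -135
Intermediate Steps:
Function('u')(l) = Mul(Rational(1, 2), Pow(l, -1), Add(-2, l)) (Function('u')(l) = Mul(Add(-2, l), Pow(Mul(2, l), -1)) = Mul(Add(-2, l), Mul(Rational(1, 2), Pow(l, -1))) = Mul(Rational(1, 2), Pow(l, -1), Add(-2, l)))
U = 5 (U = Add(3, Mul(-1, Add(-2, Mul(-1, 0)))) = Add(3, Mul(-1, Add(-2, 0))) = Add(3, Mul(-1, -2)) = Add(3, 2) = 5)
Mul(Mul(U, Function('u')(-1)), -18) = Mul(Mul(5, Mul(Rational(1, 2), Pow(-1, -1), Add(-2, -1))), -18) = Mul(Mul(5, Mul(Rational(1, 2), -1, -3)), -18) = Mul(Mul(5, Rational(3, 2)), -18) = Mul(Rational(15, 2), -18) = -135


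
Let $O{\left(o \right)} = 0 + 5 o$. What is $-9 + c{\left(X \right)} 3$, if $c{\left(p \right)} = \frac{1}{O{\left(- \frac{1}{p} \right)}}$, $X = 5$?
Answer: $-12$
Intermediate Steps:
$O{\left(o \right)} = 5 o$
$c{\left(p \right)} = - \frac{p}{5}$ ($c{\left(p \right)} = \frac{1}{5 \left(- \frac{1}{p}\right)} = \frac{1}{\left(-5\right) \frac{1}{p}} = - \frac{p}{5}$)
$-9 + c{\left(X \right)} 3 = -9 + \left(- \frac{1}{5}\right) 5 \cdot 3 = -9 - 3 = -12$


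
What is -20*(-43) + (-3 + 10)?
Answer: 867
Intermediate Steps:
-20*(-43) + (-3 + 10) = 860 + 7 = 867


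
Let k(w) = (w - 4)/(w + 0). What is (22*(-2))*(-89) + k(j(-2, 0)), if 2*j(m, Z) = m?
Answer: 3921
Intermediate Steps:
j(m, Z) = m/2
k(w) = (-4 + w)/w
(22*(-2))*(-89) + k(j(-2, 0)) = (22*(-2))*(-89) + (-4 + (1/2)*(-2))/(((1/2)*(-2))) = -44*(-89) + (-4 - 1)/(-1) = 3916 - 1*(-5) = 3916 + 5 = 3921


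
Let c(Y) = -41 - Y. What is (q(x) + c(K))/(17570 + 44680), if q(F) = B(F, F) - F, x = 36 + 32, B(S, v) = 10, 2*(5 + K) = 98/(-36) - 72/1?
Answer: -2039/2241000 ≈ -0.00090986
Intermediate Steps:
K = -1525/36 (K = -5 + (98/(-36) - 72/1)/2 = -5 + (98*(-1/36) - 72*1)/2 = -5 + (-49/18 - 72)/2 = -5 + (1/2)*(-1345/18) = -5 - 1345/36 = -1525/36 ≈ -42.361)
x = 68
q(F) = 10 - F
(q(x) + c(K))/(17570 + 44680) = ((10 - 1*68) + (-41 - 1*(-1525/36)))/(17570 + 44680) = ((10 - 68) + (-41 + 1525/36))/62250 = (-58 + 49/36)*(1/62250) = -2039/36*1/62250 = -2039/2241000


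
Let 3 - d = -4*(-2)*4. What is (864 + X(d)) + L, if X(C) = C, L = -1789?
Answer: -954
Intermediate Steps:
d = -29 (d = 3 - (-4*(-2))*4 = 3 - 8*4 = 3 - 1*32 = 3 - 32 = -29)
(864 + X(d)) + L = (864 - 29) - 1789 = 835 - 1789 = -954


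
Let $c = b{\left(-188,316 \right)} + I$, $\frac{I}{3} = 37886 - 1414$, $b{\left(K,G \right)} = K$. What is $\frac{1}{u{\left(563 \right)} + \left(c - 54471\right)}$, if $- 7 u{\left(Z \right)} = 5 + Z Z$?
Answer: $\frac{1}{9475} \approx 0.00010554$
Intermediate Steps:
$I = 109416$ ($I = 3 \left(37886 - 1414\right) = 3 \cdot 36472 = 109416$)
$u{\left(Z \right)} = - \frac{5}{7} - \frac{Z^{2}}{7}$ ($u{\left(Z \right)} = - \frac{5 + Z Z}{7} = - \frac{5 + Z^{2}}{7} = - \frac{5}{7} - \frac{Z^{2}}{7}$)
$c = 109228$ ($c = -188 + 109416 = 109228$)
$\frac{1}{u{\left(563 \right)} + \left(c - 54471\right)} = \frac{1}{\left(- \frac{5}{7} - \frac{563^{2}}{7}\right) + \left(109228 - 54471\right)} = \frac{1}{\left(- \frac{5}{7} - \frac{316969}{7}\right) + \left(109228 - 54471\right)} = \frac{1}{\left(- \frac{5}{7} - \frac{316969}{7}\right) + 54757} = \frac{1}{-45282 + 54757} = \frac{1}{9475}$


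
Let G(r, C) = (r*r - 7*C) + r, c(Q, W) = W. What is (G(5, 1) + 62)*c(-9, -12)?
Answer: -1020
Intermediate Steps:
G(r, C) = r + r² - 7*C (G(r, C) = (r² - 7*C) + r = r + r² - 7*C)
(G(5, 1) + 62)*c(-9, -12) = ((5 + 5² - 7*1) + 62)*(-12) = ((5 + 25 - 7) + 62)*(-12) = (23 + 62)*(-12) = 85*(-12) = -1020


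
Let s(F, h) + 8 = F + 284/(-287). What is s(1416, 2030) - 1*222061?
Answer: -63327695/287 ≈ -2.2065e+5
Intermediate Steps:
s(F, h) = -2580/287 + F (s(F, h) = -8 + (F + 284/(-287)) = -8 + (F + 284*(-1/287)) = -8 + (F - 284/287) = -8 + (-284/287 + F) = -2580/287 + F)
s(1416, 2030) - 1*222061 = (-2580/287 + 1416) - 1*222061 = 403812/287 - 222061 = -63327695/287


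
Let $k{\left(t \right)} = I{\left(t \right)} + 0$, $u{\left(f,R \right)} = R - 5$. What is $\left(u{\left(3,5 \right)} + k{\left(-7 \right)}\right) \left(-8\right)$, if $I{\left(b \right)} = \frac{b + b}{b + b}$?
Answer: $-8$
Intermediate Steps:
$I{\left(b \right)} = 1$ ($I{\left(b \right)} = \frac{2 b}{2 b} = 2 b \frac{1}{2 b} = 1$)
$u{\left(f,R \right)} = -5 + R$
$k{\left(t \right)} = 1$ ($k{\left(t \right)} = 1 + 0 = 1$)
$\left(u{\left(3,5 \right)} + k{\left(-7 \right)}\right) \left(-8\right) = \left(\left(-5 + 5\right) + 1\right) \left(-8\right) = \left(0 + 1\right) \left(-8\right) = 1 \left(-8\right) = -8$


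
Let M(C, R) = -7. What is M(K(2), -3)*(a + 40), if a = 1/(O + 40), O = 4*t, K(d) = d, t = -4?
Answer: -6727/24 ≈ -280.29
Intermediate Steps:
O = -16 (O = 4*(-4) = -16)
a = 1/24 (a = 1/(-16 + 40) = 1/24 ≈ 0.041667)
M(K(2), -3)*(a + 40) = -7*(1/24 + 40) = -7*961/24 = -6727/24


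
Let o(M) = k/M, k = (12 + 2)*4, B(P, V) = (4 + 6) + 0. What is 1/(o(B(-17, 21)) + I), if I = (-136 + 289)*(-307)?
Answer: -5/234827 ≈ -2.1292e-5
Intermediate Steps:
B(P, V) = 10 (B(P, V) = 10 + 0 = 10)
k = 56 (k = 14*4 = 56)
I = -46971 (I = 153*(-307) = -46971)
o(M) = 56/M
1/(o(B(-17, 21)) + I) = 1/(56/10 - 46971) = 1/(56*(⅒) - 46971) = 1/(28/5 - 46971) = 1/(-234827/5) = -5/234827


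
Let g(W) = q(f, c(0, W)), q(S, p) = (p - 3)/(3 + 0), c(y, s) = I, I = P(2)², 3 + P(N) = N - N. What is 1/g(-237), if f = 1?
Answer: ½ ≈ 0.50000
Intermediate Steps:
P(N) = -3 (P(N) = -3 + (N - N) = -3 + 0 = -3)
I = 9 (I = (-3)² = 9)
c(y, s) = 9
q(S, p) = -1 + p/3 (q(S, p) = (-3 + p)/3 = (-3 + p)*(⅓) = -1 + p/3)
g(W) = 2 (g(W) = -1 + (⅓)*9 = -1 + 3 = 2)
1/g(-237) = 1/2 = ½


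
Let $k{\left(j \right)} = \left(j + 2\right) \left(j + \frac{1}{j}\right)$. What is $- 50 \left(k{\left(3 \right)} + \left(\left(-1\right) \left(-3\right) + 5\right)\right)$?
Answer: $- \frac{3700}{3} \approx -1233.3$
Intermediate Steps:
$k{\left(j \right)} = \left(2 + j\right) \left(j + \frac{1}{j}\right)$
$- 50 \left(k{\left(3 \right)} + \left(\left(-1\right) \left(-3\right) + 5\right)\right) = - 50 \left(\left(1 + 3^{2} + 2 \cdot 3 + \frac{2}{3}\right) + \left(\left(-1\right) \left(-3\right) + 5\right)\right) = - 50 \left(\left(1 + 9 + 6 + 2 \cdot \frac{1}{3}\right) + \left(3 + 5\right)\right) = - 50 \left(\left(1 + 9 + 6 + \frac{2}{3}\right) + 8\right) = - 50 \left(\frac{50}{3} + 8\right) = \left(-50\right) \frac{74}{3} = - \frac{3700}{3}$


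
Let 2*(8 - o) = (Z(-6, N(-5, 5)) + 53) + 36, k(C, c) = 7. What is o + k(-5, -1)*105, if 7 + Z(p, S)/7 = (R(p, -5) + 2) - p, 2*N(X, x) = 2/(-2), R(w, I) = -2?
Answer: 702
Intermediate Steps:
N(X, x) = -1/2 (N(X, x) = (2/(-2))/2 = (2*(-1/2))/2 = (1/2)*(-1) = -1/2)
Z(p, S) = -49 - 7*p (Z(p, S) = -49 + 7*((-2 + 2) - p) = -49 + 7*(0 - p) = -49 + 7*(-p) = -49 - 7*p)
o = -33 (o = 8 - (((-49 - 7*(-6)) + 53) + 36)/2 = 8 - (((-49 + 42) + 53) + 36)/2 = 8 - ((-7 + 53) + 36)/2 = 8 - (46 + 36)/2 = 8 - 1/2*82 = 8 - 41 = -33)
o + k(-5, -1)*105 = -33 + 7*105 = -33 + 735 = 702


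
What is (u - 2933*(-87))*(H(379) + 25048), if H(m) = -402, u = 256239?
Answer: 12604210860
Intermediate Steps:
(u - 2933*(-87))*(H(379) + 25048) = (256239 - 2933*(-87))*(-402 + 25048) = (256239 + 255171)*24646 = 511410*24646 = 12604210860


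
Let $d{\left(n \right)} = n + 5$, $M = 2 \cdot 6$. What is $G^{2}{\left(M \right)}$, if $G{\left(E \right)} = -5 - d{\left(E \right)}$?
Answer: $484$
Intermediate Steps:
$M = 12$
$d{\left(n \right)} = 5 + n$
$G{\left(E \right)} = -10 - E$ ($G{\left(E \right)} = -5 - \left(5 + E\right) = -10 - E$)
$G^{2}{\left(M \right)} = \left(-10 - 12\right)^{2} = \left(-22\right)^{2} = 484$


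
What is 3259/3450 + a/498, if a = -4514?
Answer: -2325053/286350 ≈ -8.1196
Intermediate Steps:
3259/3450 + a/498 = 3259/3450 - 4514/498 = 3259*(1/3450) - 4514*1/498 = 3259/3450 - 2257/249 = -2325053/286350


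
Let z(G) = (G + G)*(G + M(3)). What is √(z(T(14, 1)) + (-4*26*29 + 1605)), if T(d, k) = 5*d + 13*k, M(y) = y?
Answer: √12865 ≈ 113.42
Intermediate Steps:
z(G) = 2*G*(3 + G) (z(G) = (G + G)*(G + 3) = (2*G)*(3 + G) = 2*G*(3 + G))
√(z(T(14, 1)) + (-4*26*29 + 1605)) = √(2*(5*14 + 13*1)*(3 + (5*14 + 13*1)) + (-4*26*29 + 1605)) = √(2*(70 + 13)*(3 + (70 + 13)) + (-104*29 + 1605)) = √(2*83*(3 + 83) + (-3016 + 1605)) = √(2*83*86 - 1411) = √(14276 - 1411) = √12865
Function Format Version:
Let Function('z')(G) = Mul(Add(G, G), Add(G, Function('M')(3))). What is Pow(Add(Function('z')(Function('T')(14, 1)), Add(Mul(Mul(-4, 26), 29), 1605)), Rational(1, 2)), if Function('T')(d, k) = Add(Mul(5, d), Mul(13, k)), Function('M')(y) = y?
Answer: Pow(12865, Rational(1, 2)) ≈ 113.42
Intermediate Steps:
Function('z')(G) = Mul(2, G, Add(3, G)) (Function('z')(G) = Mul(Add(G, G), Add(G, 3)) = Mul(Mul(2, G), Add(3, G)) = Mul(2, G, Add(3, G)))
Pow(Add(Function('z')(Function('T')(14, 1)), Add(Mul(Mul(-4, 26), 29), 1605)), Rational(1, 2)) = Pow(Add(Mul(2, Add(Mul(5, 14), Mul(13, 1)), Add(3, Add(Mul(5, 14), Mul(13, 1)))), Add(Mul(Mul(-4, 26), 29), 1605)), Rational(1, 2)) = Pow(Add(Mul(2, Add(70, 13), Add(3, Add(70, 13))), Add(Mul(-104, 29), 1605)), Rational(1, 2)) = Pow(Add(Mul(2, 83, Add(3, 83)), Add(-3016, 1605)), Rational(1, 2)) = Pow(Add(Mul(2, 83, 86), -1411), Rational(1, 2)) = Pow(Add(14276, -1411), Rational(1, 2)) = Pow(12865, Rational(1, 2))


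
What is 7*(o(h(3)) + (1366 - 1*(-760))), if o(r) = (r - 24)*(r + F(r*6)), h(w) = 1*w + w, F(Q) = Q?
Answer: 9590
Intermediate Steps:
h(w) = 2*w (h(w) = w + w = 2*w)
o(r) = 7*r*(-24 + r) (o(r) = (r - 24)*(r + r*6) = (-24 + r)*(r + 6*r) = (-24 + r)*(7*r) = 7*r*(-24 + r))
7*(o(h(3)) + (1366 - 1*(-760))) = 7*(7*(2*3)*(-24 + 2*3) + (1366 - 1*(-760))) = 7*(7*6*(-24 + 6) + (1366 + 760)) = 7*(7*6*(-18) + 2126) = 7*(-756 + 2126) = 7*1370 = 9590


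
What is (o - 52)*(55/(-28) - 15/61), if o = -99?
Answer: 570025/1708 ≈ 333.74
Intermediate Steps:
(o - 52)*(55/(-28) - 15/61) = (-99 - 52)*(55/(-28) - 15/61) = -151*(55*(-1/28) - 15*1/61) = -151*(-55/28 - 15/61) = -151*(-3775/1708) = 570025/1708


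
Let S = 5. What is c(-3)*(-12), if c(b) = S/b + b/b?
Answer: 8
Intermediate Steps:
c(b) = 1 + 5/b (c(b) = 5/b + b/b = 5/b + 1 = 1 + 5/b)
c(-3)*(-12) = ((5 - 3)/(-3))*(-12) = -1/3*2*(-12) = -2/3*(-12) = 8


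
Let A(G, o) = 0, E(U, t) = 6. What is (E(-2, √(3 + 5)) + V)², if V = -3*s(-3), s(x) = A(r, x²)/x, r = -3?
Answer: 36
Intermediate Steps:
s(x) = 0 (s(x) = 0/x = 0)
V = 0 (V = -3*0 = 0)
(E(-2, √(3 + 5)) + V)² = (6 + 0)² = 6² = 36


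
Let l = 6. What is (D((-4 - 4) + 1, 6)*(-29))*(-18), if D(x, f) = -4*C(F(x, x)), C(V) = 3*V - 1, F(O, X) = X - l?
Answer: 83520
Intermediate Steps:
F(O, X) = -6 + X (F(O, X) = X - 1*6 = X - 6 = -6 + X)
C(V) = -1 + 3*V
D(x, f) = 76 - 12*x (D(x, f) = -4*(-1 + 3*(-6 + x)) = -4*(-1 + (-18 + 3*x)) = -4*(-19 + 3*x) = 76 - 12*x)
(D((-4 - 4) + 1, 6)*(-29))*(-18) = ((76 - 12*((-4 - 4) + 1))*(-29))*(-18) = ((76 - 12*(-8 + 1))*(-29))*(-18) = ((76 - 12*(-7))*(-29))*(-18) = ((76 + 84)*(-29))*(-18) = (160*(-29))*(-18) = -4640*(-18) = 83520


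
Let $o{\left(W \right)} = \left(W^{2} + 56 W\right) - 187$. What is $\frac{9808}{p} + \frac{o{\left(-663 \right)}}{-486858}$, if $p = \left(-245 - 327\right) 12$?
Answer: $- \frac{78501820}{34810347} \approx -2.2551$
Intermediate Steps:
$o{\left(W \right)} = -187 + W^{2} + 56 W$
$p = -6864$ ($p = \left(-572\right) 12 = -6864$)
$\frac{9808}{p} + \frac{o{\left(-663 \right)}}{-486858} = \frac{9808}{-6864} + \frac{-187 + \left(-663\right)^{2} + 56 \left(-663\right)}{-486858} = 9808 \left(- \frac{1}{6864}\right) + \left(-187 + 439569 - 37128\right) \left(- \frac{1}{486858}\right) = - \frac{613}{429} + 402254 \left(- \frac{1}{486858}\right) = - \frac{613}{429} - \frac{201127}{243429} = - \frac{78501820}{34810347}$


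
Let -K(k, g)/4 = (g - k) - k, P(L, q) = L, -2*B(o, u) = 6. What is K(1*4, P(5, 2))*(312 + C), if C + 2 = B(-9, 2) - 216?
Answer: 1092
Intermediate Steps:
B(o, u) = -3 (B(o, u) = -½*6 = -3)
C = -221 (C = -2 + (-3 - 216) = -2 - 219 = -221)
K(k, g) = -4*g + 8*k (K(k, g) = -4*((g - k) - k) = -4*(g - 2*k) = -4*g + 8*k)
K(1*4, P(5, 2))*(312 + C) = (-4*5 + 8*(1*4))*(312 - 221) = (-20 + 8*4)*91 = (-20 + 32)*91 = 12*91 = 1092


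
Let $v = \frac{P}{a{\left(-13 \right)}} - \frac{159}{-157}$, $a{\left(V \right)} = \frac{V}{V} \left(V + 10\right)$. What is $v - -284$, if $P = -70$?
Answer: $\frac{145231}{471} \approx 308.35$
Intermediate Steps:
$a{\left(V \right)} = 10 + V$ ($a{\left(V \right)} = 1 \left(10 + V\right) = 10 + V$)
$v = \frac{11467}{471}$ ($v = - \frac{70}{10 - 13} - \frac{159}{-157} = - \frac{70}{-3} - - \frac{159}{157} = \left(-70\right) \left(- \frac{1}{3}\right) + \frac{159}{157} = \frac{70}{3} + \frac{159}{157} = \frac{11467}{471} \approx 24.346$)
$v - -284 = \frac{11467}{471} - -284 = \frac{11467}{471} + 284 = \frac{145231}{471}$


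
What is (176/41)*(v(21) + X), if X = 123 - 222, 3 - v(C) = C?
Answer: -20592/41 ≈ -502.24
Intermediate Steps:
v(C) = 3 - C
X = -99
(176/41)*(v(21) + X) = (176/41)*((3 - 1*21) - 99) = (176*(1/41))*((3 - 21) - 99) = 176*(-18 - 99)/41 = (176/41)*(-117) = -20592/41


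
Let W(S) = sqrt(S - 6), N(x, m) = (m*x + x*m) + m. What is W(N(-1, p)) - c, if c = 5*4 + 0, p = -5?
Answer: -20 + I ≈ -20.0 + 1.0*I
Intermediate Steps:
N(x, m) = m + 2*m*x (N(x, m) = (m*x + m*x) + m = 2*m*x + m = m + 2*m*x)
c = 20 (c = 20 + 0 = 20)
W(S) = sqrt(-6 + S)
W(N(-1, p)) - c = sqrt(-6 - 5*(1 + 2*(-1))) - 1*20 = sqrt(-6 - 5*(1 - 2)) - 20 = sqrt(-6 - 5*(-1)) - 20 = sqrt(-6 + 5) - 20 = sqrt(-1) - 20 = I - 20 = -20 + I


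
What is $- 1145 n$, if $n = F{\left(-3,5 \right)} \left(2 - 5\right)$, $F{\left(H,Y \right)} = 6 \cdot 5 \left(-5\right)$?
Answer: $-515250$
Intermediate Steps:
$F{\left(H,Y \right)} = -150$ ($F{\left(H,Y \right)} = 30 \left(-5\right) = -150$)
$n = 450$ ($n = - 150 \left(2 - 5\right) = \left(-150\right) \left(-3\right) = 450$)
$- 1145 n = \left(-1145\right) 450 = -515250$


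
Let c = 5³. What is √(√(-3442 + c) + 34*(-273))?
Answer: √(-9282 + I*√3317) ≈ 0.2989 + 96.344*I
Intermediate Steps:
c = 125
√(√(-3442 + c) + 34*(-273)) = √(√(-3442 + 125) + 34*(-273)) = √(√(-3317) - 9282) = √(I*√3317 - 9282) = √(-9282 + I*√3317)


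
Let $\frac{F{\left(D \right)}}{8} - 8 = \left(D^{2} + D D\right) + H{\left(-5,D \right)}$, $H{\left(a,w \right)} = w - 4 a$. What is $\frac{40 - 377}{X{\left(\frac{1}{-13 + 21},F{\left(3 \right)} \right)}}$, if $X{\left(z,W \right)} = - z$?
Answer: $2696$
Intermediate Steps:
$H{\left(a,w \right)} = w - 4 a$
$F{\left(D \right)} = 224 + 8 D + 16 D^{2}$ ($F{\left(D \right)} = 64 + 8 \left(\left(D^{2} + D D\right) + \left(D - -20\right)\right) = 64 + 8 \left(\left(D^{2} + D^{2}\right) + \left(D + 20\right)\right) = 64 + 8 \left(2 D^{2} + \left(20 + D\right)\right) = 64 + 8 \left(20 + D + 2 D^{2}\right) = 64 + \left(160 + 8 D + 16 D^{2}\right) = 224 + 8 D + 16 D^{2}$)
$\frac{40 - 377}{X{\left(\frac{1}{-13 + 21},F{\left(3 \right)} \right)}} = \frac{40 - 377}{\left(-1\right) \frac{1}{-13 + 21}} = - \frac{337}{\left(-1\right) \frac{1}{8}} = - \frac{337}{- \frac{1}{8}} = \left(-337\right) \left(-8\right) = 2696$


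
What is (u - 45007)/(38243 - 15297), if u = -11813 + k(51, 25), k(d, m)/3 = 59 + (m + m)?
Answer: -56493/22946 ≈ -2.4620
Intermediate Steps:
k(d, m) = 177 + 6*m (k(d, m) = 3*(59 + (m + m)) = 3*(59 + 2*m) = 177 + 6*m)
u = -11486 (u = -11813 + (177 + 6*25) = -11813 + (177 + 150) = -11813 + 327 = -11486)
(u - 45007)/(38243 - 15297) = (-11486 - 45007)/(38243 - 15297) = -56493/22946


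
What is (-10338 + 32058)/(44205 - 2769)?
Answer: 1810/3453 ≈ 0.52418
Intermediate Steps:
(-10338 + 32058)/(44205 - 2769) = 21720/41436 = 21720*(1/41436) = 1810/3453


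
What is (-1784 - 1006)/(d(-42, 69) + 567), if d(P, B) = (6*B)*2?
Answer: -2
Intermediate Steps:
d(P, B) = 12*B
(-1784 - 1006)/(d(-42, 69) + 567) = (-1784 - 1006)/(12*69 + 567) = -2790/(828 + 567) = -2790/1395 = -2790*1/1395 = -2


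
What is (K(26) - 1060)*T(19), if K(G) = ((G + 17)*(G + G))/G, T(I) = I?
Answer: -18506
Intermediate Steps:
K(G) = 34 + 2*G (K(G) = ((17 + G)*(2*G))/G = (2*G*(17 + G))/G = 34 + 2*G)
(K(26) - 1060)*T(19) = ((34 + 2*26) - 1060)*19 = ((34 + 52) - 1060)*19 = (86 - 1060)*19 = -974*19 = -18506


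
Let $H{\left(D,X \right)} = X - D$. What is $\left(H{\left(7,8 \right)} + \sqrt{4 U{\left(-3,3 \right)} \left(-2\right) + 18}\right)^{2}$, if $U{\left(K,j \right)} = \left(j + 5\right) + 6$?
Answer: $\left(1 + i \sqrt{94}\right)^{2} \approx -93.0 + 19.391 i$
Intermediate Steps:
$U{\left(K,j \right)} = 11 + j$ ($U{\left(K,j \right)} = \left(5 + j\right) + 6 = 11 + j$)
$\left(H{\left(7,8 \right)} + \sqrt{4 U{\left(-3,3 \right)} \left(-2\right) + 18}\right)^{2} = \left(\left(8 - 7\right) + \sqrt{4 \left(11 + 3\right) \left(-2\right) + 18}\right)^{2} = \left(\left(8 - 7\right) + \sqrt{4 \cdot 14 \left(-2\right) + 18}\right)^{2} = \left(1 + \sqrt{56 \left(-2\right) + 18}\right)^{2} = \left(1 + \sqrt{-112 + 18}\right)^{2} = \left(1 + \sqrt{-94}\right)^{2} = \left(1 + i \sqrt{94}\right)^{2}$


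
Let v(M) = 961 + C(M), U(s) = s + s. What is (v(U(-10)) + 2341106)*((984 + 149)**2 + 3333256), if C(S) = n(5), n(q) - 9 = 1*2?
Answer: 10813245311710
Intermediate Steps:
n(q) = 11 (n(q) = 9 + 1*2 = 9 + 2 = 11)
C(S) = 11
U(s) = 2*s
v(M) = 972 (v(M) = 961 + 11 = 972)
(v(U(-10)) + 2341106)*((984 + 149)**2 + 3333256) = (972 + 2341106)*((984 + 149)**2 + 3333256) = 2342078*(1133**2 + 3333256) = 2342078*(1283689 + 3333256) = 2342078*4616945 = 10813245311710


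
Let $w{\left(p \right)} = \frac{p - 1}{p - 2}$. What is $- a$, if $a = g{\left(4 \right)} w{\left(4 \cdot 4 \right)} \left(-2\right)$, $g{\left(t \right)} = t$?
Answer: $\frac{60}{7} \approx 8.5714$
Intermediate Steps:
$w{\left(p \right)} = \frac{-1 + p}{-2 + p}$
$a = - \frac{60}{7}$ ($a = 4 \frac{-1 + 4 \cdot 4}{-2 + 4 \cdot 4} \left(-2\right) = 4 \frac{-1 + 16}{-2 + 16} \left(-2\right) = 4 \cdot \frac{1}{14} \cdot 15 \left(-2\right) = 4 \cdot \frac{15}{14} \left(-2\right) = \frac{30}{7} \left(-2\right) = - \frac{60}{7} \approx -8.5714$)
$- a = \left(-1\right) \left(- \frac{60}{7}\right) = \frac{60}{7}$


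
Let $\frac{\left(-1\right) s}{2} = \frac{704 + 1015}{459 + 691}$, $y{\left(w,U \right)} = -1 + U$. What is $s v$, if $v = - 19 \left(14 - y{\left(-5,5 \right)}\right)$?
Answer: $\frac{65322}{115} \approx 568.02$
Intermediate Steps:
$s = - \frac{1719}{575}$ ($s = - 2 \frac{704 + 1015}{459 + 691} = - 2 \cdot \frac{1719}{1150} = - 2 \cdot 1719 \cdot \frac{1}{1150} = \left(-2\right) \frac{1719}{1150} = - \frac{1719}{575} \approx -2.9896$)
$v = -190$ ($v = - 19 \left(14 - \left(-1 + 5\right)\right) = - 19 \left(14 - 4\right) = \left(-19\right) 10 = -190$)
$s v = \left(- \frac{1719}{575}\right) \left(-190\right) = \frac{65322}{115}$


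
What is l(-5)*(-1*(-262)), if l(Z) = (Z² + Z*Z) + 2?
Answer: 13624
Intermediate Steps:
l(Z) = 2 + 2*Z² (l(Z) = (Z² + Z²) + 2 = 2*Z² + 2 = 2 + 2*Z²)
l(-5)*(-1*(-262)) = (2 + 2*(-5)²)*(-1*(-262)) = (2 + 2*25)*262 = (2 + 50)*262 = 52*262 = 13624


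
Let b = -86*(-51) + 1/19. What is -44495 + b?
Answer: -762070/19 ≈ -40109.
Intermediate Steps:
b = 83335/19 (b = 4386 + 1/19 = 83335/19 ≈ 4386.1)
-44495 + b = -44495 + 83335/19 = -762070/19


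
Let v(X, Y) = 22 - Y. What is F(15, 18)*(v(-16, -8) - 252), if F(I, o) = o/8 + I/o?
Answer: -1369/2 ≈ -684.50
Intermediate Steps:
F(I, o) = o/8 + I/o (F(I, o) = o*(⅛) + I/o = o/8 + I/o)
F(15, 18)*(v(-16, -8) - 252) = ((⅛)*18 + 15/18)*((22 - 1*(-8)) - 252) = (9/4 + 15*(1/18))*((22 + 8) - 252) = (9/4 + ⅚)*(30 - 252) = (37/12)*(-222) = -1369/2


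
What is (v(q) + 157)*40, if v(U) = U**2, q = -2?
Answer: 6440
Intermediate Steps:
(v(q) + 157)*40 = ((-2)**2 + 157)*40 = (4 + 157)*40 = 161*40 = 6440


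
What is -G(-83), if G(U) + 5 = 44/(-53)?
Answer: 309/53 ≈ 5.8302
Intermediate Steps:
G(U) = -309/53 (G(U) = -5 + 44/(-53) = -5 + 44*(-1/53) = -5 - 44/53 = -309/53)
-G(-83) = -1*(-309/53) = 309/53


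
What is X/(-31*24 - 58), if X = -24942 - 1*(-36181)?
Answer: -11239/802 ≈ -14.014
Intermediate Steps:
X = 11239 (X = -24942 + 36181 = 11239)
X/(-31*24 - 58) = 11239/(-31*24 - 58) = 11239/(-744 - 58) = 11239/(-802) = 11239*(-1/802) = -11239/802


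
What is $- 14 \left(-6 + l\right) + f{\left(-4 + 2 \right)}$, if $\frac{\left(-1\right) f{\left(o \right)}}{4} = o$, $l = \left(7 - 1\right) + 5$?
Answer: $-62$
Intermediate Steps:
$l = 11$ ($l = 6 + 5 = 11$)
$f{\left(o \right)} = - 4 o$
$- 14 \left(-6 + l\right) + f{\left(-4 + 2 \right)} = - 14 \left(-6 + 11\right) - 4 \left(-4 + 2\right) = \left(-14\right) 5 - -8 = -70 + 8 = -62$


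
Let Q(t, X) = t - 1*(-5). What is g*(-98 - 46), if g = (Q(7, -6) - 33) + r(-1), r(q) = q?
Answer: 3168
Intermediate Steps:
Q(t, X) = 5 + t (Q(t, X) = t + 5 = 5 + t)
g = -22 (g = ((5 + 7) - 33) - 1 = (12 - 33) - 1 = -21 - 1 = -22)
g*(-98 - 46) = -22*(-98 - 46) = -22*(-144) = 3168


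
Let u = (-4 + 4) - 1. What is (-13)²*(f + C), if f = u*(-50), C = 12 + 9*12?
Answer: 28730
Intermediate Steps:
C = 120 (C = 12 + 108 = 120)
u = -1 (u = 0 - 1 = -1)
f = 50 (f = -1*(-50) = 50)
(-13)²*(f + C) = (-13)²*(50 + 120) = 169*170 = 28730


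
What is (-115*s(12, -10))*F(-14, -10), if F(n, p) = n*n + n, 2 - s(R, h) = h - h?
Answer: -41860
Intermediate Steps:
s(R, h) = 2 (s(R, h) = 2 - (h - h) = 2 - 1*0 = 2 + 0 = 2)
F(n, p) = n + n² (F(n, p) = n² + n = n + n²)
(-115*s(12, -10))*F(-14, -10) = (-115*2)*(-14*(1 - 14)) = -(-3220)*(-13) = -230*182 = -41860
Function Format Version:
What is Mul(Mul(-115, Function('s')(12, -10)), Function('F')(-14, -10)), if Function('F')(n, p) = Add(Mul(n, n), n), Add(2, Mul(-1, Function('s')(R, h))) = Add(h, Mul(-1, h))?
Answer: -41860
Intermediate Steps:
Function('s')(R, h) = 2 (Function('s')(R, h) = Add(2, Mul(-1, Add(h, Mul(-1, h)))) = Add(2, Mul(-1, 0)) = Add(2, 0) = 2)
Function('F')(n, p) = Add(n, Pow(n, 2)) (Function('F')(n, p) = Add(Pow(n, 2), n) = Add(n, Pow(n, 2)))
Mul(Mul(-115, Function('s')(12, -10)), Function('F')(-14, -10)) = Mul(Mul(-115, 2), Mul(-14, Add(1, -14))) = Mul(-230, Mul(-14, -13)) = Mul(-230, 182) = -41860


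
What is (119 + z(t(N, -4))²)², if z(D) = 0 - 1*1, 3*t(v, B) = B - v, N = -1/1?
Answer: 14400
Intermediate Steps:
N = -1 (N = -1*1 = -1)
t(v, B) = -v/3 + B/3 (t(v, B) = (B - v)/3 = -v/3 + B/3)
z(D) = -1 (z(D) = 0 - 1 = -1)
(119 + z(t(N, -4))²)² = (119 + (-1)²)² = (119 + 1)² = 120² = 14400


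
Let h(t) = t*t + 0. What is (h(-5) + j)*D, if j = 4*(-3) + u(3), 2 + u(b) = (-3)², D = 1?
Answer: 20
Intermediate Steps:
h(t) = t² (h(t) = t² + 0 = t²)
u(b) = 7 (u(b) = -2 + (-3)² = -2 + 9 = 7)
j = -5 (j = 4*(-3) + 7 = -12 + 7 = -5)
(h(-5) + j)*D = ((-5)² - 5)*1 = (25 - 5)*1 = 20*1 = 20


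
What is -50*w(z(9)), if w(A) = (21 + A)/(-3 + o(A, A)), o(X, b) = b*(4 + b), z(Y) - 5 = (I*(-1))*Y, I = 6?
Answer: 700/1101 ≈ 0.63579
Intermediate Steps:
z(Y) = 5 - 6*Y (z(Y) = 5 + (6*(-1))*Y = 5 - 6*Y)
w(A) = (21 + A)/(-3 + A*(4 + A))
-50*w(z(9)) = -50*(21 + (5 - 6*9))/(-3 + (5 - 6*9)*(4 + (5 - 6*9))) = -50*(21 + (5 - 54))/(-3 + (5 - 54)*(4 + (5 - 54))) = -50*(21 - 49)/(-3 - 49*(4 - 49)) = -50*(-28)/(-3 - 49*(-45)) = -50*(-28)/(-3 + 2205) = -50*(-28)/2202 = -25*(-28)/1101 = -50*(-14/1101) = 700/1101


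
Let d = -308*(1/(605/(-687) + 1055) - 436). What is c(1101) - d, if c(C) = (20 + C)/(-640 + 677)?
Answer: -899345416812/6698665 ≈ -1.3426e+5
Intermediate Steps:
d = 24312118061/181045 (d = -308*(1/(605*(-1/687) + 1055) - 436) = -308*(1/(-605/687 + 1055) - 436) = -308*(1/(724180/687) - 436) = -308*(687/724180 - 436) = -308*(-315741793/724180) = 24312118061/181045 ≈ 1.3429e+5)
c(C) = 20/37 + C/37 (c(C) = (20 + C)/37 = (20 + C)*(1/37) = 20/37 + C/37)
c(1101) - d = (20/37 + (1/37)*1101) - 1*24312118061/181045 = (20/37 + 1101/37) - 24312118061/181045 = 1121/37 - 24312118061/181045 = -899345416812/6698665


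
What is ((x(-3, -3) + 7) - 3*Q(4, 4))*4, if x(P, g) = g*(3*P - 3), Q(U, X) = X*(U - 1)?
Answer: 28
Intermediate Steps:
Q(U, X) = X*(-1 + U)
x(P, g) = g*(-3 + 3*P)
((x(-3, -3) + 7) - 3*Q(4, 4))*4 = ((3*(-3)*(-1 - 3) + 7) - 12*(-1 + 4))*4 = ((3*(-3)*(-4) + 7) - 12*3)*4 = ((36 + 7) - 3*12)*4 = (43 - 36)*4 = 7*4 = 28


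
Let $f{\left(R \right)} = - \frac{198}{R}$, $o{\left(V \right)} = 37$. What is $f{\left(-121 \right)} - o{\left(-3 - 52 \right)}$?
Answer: $- \frac{389}{11} \approx -35.364$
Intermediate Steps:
$f{\left(-121 \right)} - o{\left(-3 - 52 \right)} = - \frac{198}{-121} - 37 = \left(-198\right) \left(- \frac{1}{121}\right) - 37 = \frac{18}{11} - 37 = - \frac{389}{11}$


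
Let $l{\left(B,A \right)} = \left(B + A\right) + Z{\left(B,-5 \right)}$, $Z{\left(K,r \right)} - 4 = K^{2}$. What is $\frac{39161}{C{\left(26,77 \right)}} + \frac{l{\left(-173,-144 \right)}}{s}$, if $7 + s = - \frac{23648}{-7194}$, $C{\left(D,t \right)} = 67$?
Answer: $- \frac{6614431229}{894785} \approx -7392.2$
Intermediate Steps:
$Z{\left(K,r \right)} = 4 + K^{2}$
$s = - \frac{13355}{3597}$ ($s = -7 - \frac{23648}{-7194} = -7 - - \frac{11824}{3597} = -7 + \frac{11824}{3597} = - \frac{13355}{3597} \approx -3.7128$)
$l{\left(B,A \right)} = 4 + A + B + B^{2}$ ($l{\left(B,A \right)} = \left(B + A\right) + \left(4 + B^{2}\right) = \left(A + B\right) + \left(4 + B^{2}\right) = 4 + A + B + B^{2}$)
$\frac{39161}{C{\left(26,77 \right)}} + \frac{l{\left(-173,-144 \right)}}{s} = \frac{39161}{67} + \frac{4 - 144 - 173 + \left(-173\right)^{2}}{- \frac{13355}{3597}} = 39161 \cdot \frac{1}{67} + \left(4 - 144 - 173 + 29929\right) \left(- \frac{3597}{13355}\right) = \frac{39161}{67} + 29616 \left(- \frac{3597}{13355}\right) = \frac{39161}{67} - \frac{106528752}{13355} = - \frac{6614431229}{894785}$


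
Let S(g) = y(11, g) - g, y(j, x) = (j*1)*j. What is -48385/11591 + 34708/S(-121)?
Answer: 195295629/1402511 ≈ 139.25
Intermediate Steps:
y(j, x) = j**2 (y(j, x) = j*j = j**2)
S(g) = 121 - g (S(g) = 11**2 - g = 121 - g)
-48385/11591 + 34708/S(-121) = -48385/11591 + 34708/(121 - 1*(-121)) = -48385*1/11591 + 34708/(121 + 121) = -48385/11591 + 34708/242 = -48385/11591 + 34708*(1/242) = -48385/11591 + 17354/121 = 195295629/1402511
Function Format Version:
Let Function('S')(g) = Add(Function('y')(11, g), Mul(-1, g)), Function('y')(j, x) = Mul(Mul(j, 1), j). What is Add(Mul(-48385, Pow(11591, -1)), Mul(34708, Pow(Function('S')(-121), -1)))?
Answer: Rational(195295629, 1402511) ≈ 139.25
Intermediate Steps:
Function('y')(j, x) = Pow(j, 2) (Function('y')(j, x) = Mul(j, j) = Pow(j, 2))
Function('S')(g) = Add(121, Mul(-1, g)) (Function('S')(g) = Add(Pow(11, 2), Mul(-1, g)) = Add(121, Mul(-1, g)))
Add(Mul(-48385, Pow(11591, -1)), Mul(34708, Pow(Function('S')(-121), -1))) = Add(Mul(-48385, Pow(11591, -1)), Mul(34708, Pow(Add(121, Mul(-1, -121)), -1))) = Add(Mul(-48385, Rational(1, 11591)), Mul(34708, Pow(Add(121, 121), -1))) = Add(Rational(-48385, 11591), Mul(34708, Pow(242, -1))) = Add(Rational(-48385, 11591), Mul(34708, Rational(1, 242))) = Add(Rational(-48385, 11591), Rational(17354, 121)) = Rational(195295629, 1402511)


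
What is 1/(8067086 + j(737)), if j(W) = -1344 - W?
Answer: 1/8065005 ≈ 1.2399e-7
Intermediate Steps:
1/(8067086 + j(737)) = 1/(8067086 + (-1344 - 1*737)) = 1/(8067086 + (-1344 - 737)) = 1/(8067086 - 2081) = 1/8065005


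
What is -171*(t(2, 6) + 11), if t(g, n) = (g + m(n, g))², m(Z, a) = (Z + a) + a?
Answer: -26505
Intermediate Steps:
m(Z, a) = Z + 2*a
t(g, n) = (n + 3*g)² (t(g, n) = (g + (n + 2*g))² = (n + 3*g)²)
-171*(t(2, 6) + 11) = -171*((6 + 3*2)² + 11) = -171*((6 + 6)² + 11) = -171*(12² + 11) = -171*(144 + 11) = -171*155 = -26505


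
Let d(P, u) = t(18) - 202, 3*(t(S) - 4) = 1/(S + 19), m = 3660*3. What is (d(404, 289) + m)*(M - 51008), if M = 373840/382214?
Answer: -3888731670000536/7070959 ≈ -5.4996e+8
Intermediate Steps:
m = 10980
t(S) = 4 + 1/(3*(19 + S)) (t(S) = 4 + 1/(3*(S + 19)) = 4 + 1/(3*(19 + S)))
d(P, u) = -21977/111 (d(P, u) = (229 + 12*18)/(3*(19 + 18)) - 202 = (⅓)*(229 + 216)/37 - 202 = (⅓)*(1/37)*445 - 202 = 445/111 - 202 = -21977/111)
M = 186920/191107 (M = 373840*(1/382214) = 186920/191107 ≈ 0.97809)
(d(404, 289) + m)*(M - 51008) = (-21977/111 + 10980)*(186920/191107 - 51008) = (1196803/111)*(-9747798936/191107) = -3888731670000536/7070959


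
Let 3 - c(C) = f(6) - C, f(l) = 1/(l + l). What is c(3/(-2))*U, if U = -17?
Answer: -289/12 ≈ -24.083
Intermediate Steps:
f(l) = 1/(2*l)
c(C) = 35/12 + C (c(C) = 3 - ((1/2)/6 - C) = 3 - ((1/2)*(1/6) - C) = 3 - (1/12 - C) = 3 + (-1/12 + C) = 35/12 + C)
c(3/(-2))*U = (35/12 + 3/(-2))*(-17) = (35/12 + 3*(-1/2))*(-17) = (35/12 - 3/2)*(-17) = (17/12)*(-17) = -289/12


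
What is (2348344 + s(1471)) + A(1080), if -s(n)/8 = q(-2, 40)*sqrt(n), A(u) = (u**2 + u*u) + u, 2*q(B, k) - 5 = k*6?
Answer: 4682224 - 980*sqrt(1471) ≈ 4.6446e+6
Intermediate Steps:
q(B, k) = 5/2 + 3*k (q(B, k) = 5/2 + (k*6)/2 = 5/2 + (6*k)/2 = 5/2 + 3*k)
A(u) = u + 2*u**2 (A(u) = (u**2 + u**2) + u = 2*u**2 + u = u + 2*u**2)
s(n) = -980*sqrt(n) (s(n) = -8*(5/2 + 3*40)*sqrt(n) = -8*(5/2 + 120)*sqrt(n) = -980*sqrt(n))
(2348344 + s(1471)) + A(1080) = (2348344 - 980*sqrt(1471)) + 1080*(1 + 2*1080) = (2348344 - 980*sqrt(1471)) + 1080*(1 + 2160) = (2348344 - 980*sqrt(1471)) + 1080*2161 = (2348344 - 980*sqrt(1471)) + 2333880 = 4682224 - 980*sqrt(1471)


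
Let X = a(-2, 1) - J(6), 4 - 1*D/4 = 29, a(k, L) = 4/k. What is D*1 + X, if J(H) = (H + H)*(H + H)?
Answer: -246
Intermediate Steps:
J(H) = 4*H² (J(H) = (2*H)*(2*H) = 4*H²)
D = -100 (D = 16 - 4*29 = 16 - 116 = -100)
X = -146 (X = 4/(-2) - 4*6² = 4*(-½) - 4*36 = -2 - 1*144 = -2 - 144 = -146)
D*1 + X = -100*1 - 146 = -100 - 146 = -246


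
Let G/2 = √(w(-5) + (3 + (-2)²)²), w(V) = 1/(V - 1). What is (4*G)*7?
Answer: 28*√1758/3 ≈ 391.33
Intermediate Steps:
w(V) = 1/(-1 + V)
G = √1758/3 (G = 2*√(1/(-1 - 5) + (3 + (-2)²)²) = 2*√(1/(-6) + (3 + 4)²) = 2*√(-⅙ + 7²) = 2*√(-⅙ + 49) = 2*√(293/6) = 2*(√1758/6) = √1758/3 ≈ 13.976)
(4*G)*7 = (4*(√1758/3))*7 = (4*√1758/3)*7 = 28*√1758/3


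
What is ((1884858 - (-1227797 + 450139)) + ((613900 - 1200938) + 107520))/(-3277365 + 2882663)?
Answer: -1091499/197351 ≈ -5.5307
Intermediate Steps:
((1884858 - (-1227797 + 450139)) + ((613900 - 1200938) + 107520))/(-3277365 + 2882663) = ((1884858 - 1*(-777658)) + (-587038 + 107520))/(-394702) = ((1884858 + 777658) - 479518)*(-1/394702) = (2662516 - 479518)*(-1/394702) = 2182998*(-1/394702) = -1091499/197351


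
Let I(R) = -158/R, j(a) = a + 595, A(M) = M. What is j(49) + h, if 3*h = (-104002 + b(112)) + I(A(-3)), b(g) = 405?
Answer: -304837/9 ≈ -33871.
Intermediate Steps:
j(a) = 595 + a
h = -310633/9 (h = ((-104002 + 405) - 158/(-3))/3 = (-103597 - 158*(-1/3))/3 = (-103597 + 158/3)/3 = (1/3)*(-310633/3) = -310633/9 ≈ -34515.)
j(49) + h = (595 + 49) - 310633/9 = 644 - 310633/9 = -304837/9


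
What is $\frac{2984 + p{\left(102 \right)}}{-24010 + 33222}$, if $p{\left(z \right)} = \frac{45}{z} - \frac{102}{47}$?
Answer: $\frac{4765669}{14720776} \approx 0.32374$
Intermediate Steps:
$p{\left(z \right)} = - \frac{102}{47} + \frac{45}{z}$ ($p{\left(z \right)} = \frac{45}{z} - \frac{102}{47} = - \frac{102}{47} + \frac{45}{z}$)
$\frac{2984 + p{\left(102 \right)}}{-24010 + 33222} = \frac{2984 - \left(\frac{102}{47} - \frac{45}{102}\right)}{-24010 + 33222} = \frac{2984 + \left(- \frac{102}{47} + 45 \cdot \frac{1}{102}\right)}{9212} = \left(2984 + \left(- \frac{102}{47} + \frac{15}{34}\right)\right) \frac{1}{9212} = \left(2984 - \frac{2763}{1598}\right) \frac{1}{9212} = \frac{4765669}{1598} \cdot \frac{1}{9212} = \frac{4765669}{14720776}$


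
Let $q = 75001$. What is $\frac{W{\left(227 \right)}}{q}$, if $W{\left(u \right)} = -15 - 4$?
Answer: $- \frac{19}{75001} \approx -0.00025333$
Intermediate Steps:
$W{\left(u \right)} = -19$ ($W{\left(u \right)} = -15 - 4 = -19$)
$\frac{W{\left(227 \right)}}{q} = - \frac{19}{75001}$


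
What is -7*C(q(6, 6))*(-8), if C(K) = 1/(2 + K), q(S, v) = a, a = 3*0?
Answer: 28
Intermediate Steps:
a = 0
q(S, v) = 0
-7*C(q(6, 6))*(-8) = -7/(2 + 0)*(-8) = -7/2*(-8) = 28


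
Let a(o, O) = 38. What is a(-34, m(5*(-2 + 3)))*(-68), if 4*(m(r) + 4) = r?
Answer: -2584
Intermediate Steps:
m(r) = -4 + r/4
a(-34, m(5*(-2 + 3)))*(-68) = 38*(-68) = -2584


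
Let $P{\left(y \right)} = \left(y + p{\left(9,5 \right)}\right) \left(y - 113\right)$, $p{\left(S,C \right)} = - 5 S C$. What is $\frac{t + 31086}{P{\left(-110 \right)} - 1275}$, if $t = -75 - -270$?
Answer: $\frac{31281}{73430} \approx 0.426$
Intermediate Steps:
$t = 195$ ($t = -75 + 270 = 195$)
$p{\left(S,C \right)} = - 5 C S$
$P{\left(y \right)} = \left(-225 + y\right) \left(-113 + y\right)$ ($P{\left(y \right)} = \left(y - 25 \cdot 9\right) \left(y - 113\right) = \left(y - 225\right) \left(-113 + y\right) = \left(-225 + y\right) \left(-113 + y\right)$)
$\frac{t + 31086}{P{\left(-110 \right)} - 1275} = \frac{195 + 31086}{\left(25425 + \left(-110\right)^{2} - -37180\right) - 1275} = \frac{31281}{\left(25425 + 12100 + 37180\right) - 1275} = \frac{31281}{74705 - 1275} = \frac{31281}{73430}$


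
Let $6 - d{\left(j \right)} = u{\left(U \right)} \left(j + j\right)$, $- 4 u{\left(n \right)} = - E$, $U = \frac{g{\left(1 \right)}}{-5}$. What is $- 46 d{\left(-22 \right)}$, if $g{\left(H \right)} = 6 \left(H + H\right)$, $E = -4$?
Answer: $1748$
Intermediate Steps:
$g{\left(H \right)} = 12 H$ ($g{\left(H \right)} = 6 \cdot 2 H = 12 H$)
$U = - \frac{12}{5}$ ($U = \frac{12 \cdot 1}{-5} = 12 \left(- \frac{1}{5}\right) = - \frac{12}{5} \approx -2.4$)
$u{\left(n \right)} = -1$ ($u{\left(n \right)} = - \frac{\left(-1\right) \left(-4\right)}{4} = \left(- \frac{1}{4}\right) 4 = -1$)
$d{\left(j \right)} = 6 + 2 j$ ($d{\left(j \right)} = 6 - - (j + j) = 6 - - 2 j = 6 + 2 j$)
$- 46 d{\left(-22 \right)} = - 46 \left(6 + 2 \left(-22\right)\right) = - 46 \left(6 - 44\right) = \left(-46\right) \left(-38\right) = 1748$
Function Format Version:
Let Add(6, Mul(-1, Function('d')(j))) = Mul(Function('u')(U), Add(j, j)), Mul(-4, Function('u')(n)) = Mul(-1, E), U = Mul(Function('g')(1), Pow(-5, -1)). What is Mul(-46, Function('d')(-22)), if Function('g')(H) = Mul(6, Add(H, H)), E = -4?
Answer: 1748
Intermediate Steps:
Function('g')(H) = Mul(12, H) (Function('g')(H) = Mul(6, Mul(2, H)) = Mul(12, H))
U = Rational(-12, 5) (U = Mul(Mul(12, 1), Pow(-5, -1)) = Mul(12, Rational(-1, 5)) = Rational(-12, 5) ≈ -2.4000)
Function('u')(n) = -1 (Function('u')(n) = Mul(Rational(-1, 4), Mul(-1, -4)) = Mul(Rational(-1, 4), 4) = -1)
Function('d')(j) = Add(6, Mul(2, j)) (Function('d')(j) = Add(6, Mul(-1, Mul(-1, Add(j, j)))) = Add(6, Mul(-1, Mul(-1, Mul(2, j)))) = Add(6, Mul(-1, Mul(-2, j))) = Add(6, Mul(2, j)))
Mul(-46, Function('d')(-22)) = Mul(-46, Add(6, Mul(2, -22))) = Mul(-46, Add(6, -44)) = Mul(-46, -38) = 1748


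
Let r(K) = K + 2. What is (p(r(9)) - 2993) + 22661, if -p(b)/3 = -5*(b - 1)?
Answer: 19818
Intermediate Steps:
r(K) = 2 + K
p(b) = -15 + 15*b (p(b) = -(-15)*(b - 1) = -(-15)*(-1 + b) = -3*(5 - 5*b) = -15 + 15*b)
(p(r(9)) - 2993) + 22661 = ((-15 + 15*(2 + 9)) - 2993) + 22661 = ((-15 + 15*11) - 2993) + 22661 = ((-15 + 165) - 2993) + 22661 = (150 - 2993) + 22661 = -2843 + 22661 = 19818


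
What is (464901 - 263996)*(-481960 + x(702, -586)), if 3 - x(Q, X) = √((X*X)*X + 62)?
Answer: -96827571085 - 200905*I*√201229994 ≈ -9.6828e+10 - 2.8499e+9*I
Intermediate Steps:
x(Q, X) = 3 - √(62 + X³) (x(Q, X) = 3 - √((X*X)*X + 62) = 3 - √(X²*X + 62) = 3 - √(X³ + 62) = 3 - √(62 + X³))
(464901 - 263996)*(-481960 + x(702, -586)) = (464901 - 263996)*(-481960 + (3 - √(62 + (-586)³))) = 200905*(-481960 + (3 - √(62 - 201230056))) = 200905*(-481960 + (3 - √(-201229994))) = 200905*(-481960 + (3 - I*√201229994)) = 200905*(-481957 - I*√201229994) = -96827571085 - 200905*I*√201229994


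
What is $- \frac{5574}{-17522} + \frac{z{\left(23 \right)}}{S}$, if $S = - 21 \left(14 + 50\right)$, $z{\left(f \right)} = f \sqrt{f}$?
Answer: $\frac{2787}{8761} - \frac{23 \sqrt{23}}{1344} \approx 0.23604$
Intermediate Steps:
$z{\left(f \right)} = f^{\frac{3}{2}}$
$S = -1344$ ($S = \left(-21\right) 64 = -1344$)
$- \frac{5574}{-17522} + \frac{z{\left(23 \right)}}{S} = - \frac{5574}{-17522} + \frac{23^{\frac{3}{2}}}{-1344} = \left(-5574\right) \left(- \frac{1}{17522}\right) + 23 \sqrt{23} \left(- \frac{1}{1344}\right) = \frac{2787}{8761} - \frac{23 \sqrt{23}}{1344}$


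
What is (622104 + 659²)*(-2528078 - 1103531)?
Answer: -3836377273465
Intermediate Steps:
(622104 + 659²)*(-2528078 - 1103531) = (622104 + 434281)*(-3631609) = 1056385*(-3631609) = -3836377273465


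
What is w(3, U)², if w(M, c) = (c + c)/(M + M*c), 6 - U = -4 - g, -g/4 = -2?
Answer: 144/361 ≈ 0.39889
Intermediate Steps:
g = 8 (g = -4*(-2) = 8)
U = 18 (U = 6 - (-4 - 1*8) = 6 - (-4 - 8) = 6 - 1*(-12) = 6 + 12 = 18)
w(M, c) = 2*c/(M + M*c) (w(M, c) = (2*c)/(M + M*c) = 2*c/(M + M*c))
w(3, U)² = (2*18/(3*(1 + 18)))² = (2*18*(⅓)/19)² = (2*18*(⅓)*(1/19))² = (12/19)² = 144/361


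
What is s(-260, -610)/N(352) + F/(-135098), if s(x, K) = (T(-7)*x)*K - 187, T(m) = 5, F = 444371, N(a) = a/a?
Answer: 107107006303/135098 ≈ 7.9281e+5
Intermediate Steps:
N(a) = 1
s(x, K) = -187 + 5*K*x (s(x, K) = (5*x)*K - 187 = 5*K*x - 187 = -187 + 5*K*x)
s(-260, -610)/N(352) + F/(-135098) = (-187 + 5*(-610)*(-260))/1 + 444371/(-135098) = (-187 + 793000)*1 + 444371*(-1/135098) = 792813*1 - 444371/135098 = 792813 - 444371/135098 = 107107006303/135098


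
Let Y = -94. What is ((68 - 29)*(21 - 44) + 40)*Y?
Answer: 80558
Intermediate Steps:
((68 - 29)*(21 - 44) + 40)*Y = ((68 - 29)*(21 - 44) + 40)*(-94) = (39*(-23) + 40)*(-94) = (-897 + 40)*(-94) = -857*(-94) = 80558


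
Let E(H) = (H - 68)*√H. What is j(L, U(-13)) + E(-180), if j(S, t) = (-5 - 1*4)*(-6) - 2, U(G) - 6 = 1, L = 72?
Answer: 52 - 1488*I*√5 ≈ 52.0 - 3327.3*I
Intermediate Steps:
U(G) = 7 (U(G) = 6 + 1 = 7)
E(H) = √H*(-68 + H) (E(H) = (-68 + H)*√H = √H*(-68 + H))
j(S, t) = 52 (j(S, t) = (-5 - 4)*(-6) - 2 = -9*(-6) - 2 = 54 - 2 = 52)
j(L, U(-13)) + E(-180) = 52 + √(-180)*(-68 - 180) = 52 + (6*I*√5)*(-248) = 52 - 1488*I*√5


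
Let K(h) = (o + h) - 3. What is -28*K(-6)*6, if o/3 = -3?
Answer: 3024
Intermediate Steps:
o = -9 (o = 3*(-3) = -9)
K(h) = -12 + h (K(h) = (-9 + h) - 3 = -12 + h)
-28*K(-6)*6 = -28*(-12 - 6)*6 = -28*(-18)*6 = 504*6 = 3024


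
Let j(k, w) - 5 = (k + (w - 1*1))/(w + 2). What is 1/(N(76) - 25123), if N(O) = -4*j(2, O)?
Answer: -39/980731 ≈ -3.9766e-5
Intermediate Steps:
j(k, w) = 5 + (-1 + k + w)/(2 + w) (j(k, w) = 5 + (k + (w - 1*1))/(w + 2) = 5 + (k + (w - 1))/(2 + w) = 5 + (k + (-1 + w))/(2 + w) = 5 + (-1 + k + w)/(2 + w))
N(O) = -4*(11 + 6*O)/(2 + O) (N(O) = -4*(9 + 2 + 6*O)/(2 + O) = -4*(11 + 6*O)/(2 + O))
1/(N(76) - 25123) = 1/(4*(-11 - 6*76)/(2 + 76) - 25123) = 1/(4*(-11 - 456)/78 - 25123) = 1/(4*(1/78)*(-467) - 25123) = 1/(-934/39 - 25123) = 1/(-980731/39) = -39/980731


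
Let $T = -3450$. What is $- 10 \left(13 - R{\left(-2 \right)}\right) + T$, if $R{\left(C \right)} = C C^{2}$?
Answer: $-3660$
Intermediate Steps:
$R{\left(C \right)} = C^{3}$
$- 10 \left(13 - R{\left(-2 \right)}\right) + T = - 10 \left(13 - \left(-2\right)^{3}\right) - 3450 = - 10 \left(13 - -8\right) - 3450 = - 10 \left(13 + 8\right) - 3450 = \left(-10\right) 21 - 3450 = -210 - 3450 = -3660$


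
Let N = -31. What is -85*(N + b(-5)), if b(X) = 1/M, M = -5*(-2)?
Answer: 5253/2 ≈ 2626.5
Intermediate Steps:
M = 10
b(X) = 1/10
-85*(N + b(-5)) = -85*(-31 + 1/10) = -85*(-309/10) = 5253/2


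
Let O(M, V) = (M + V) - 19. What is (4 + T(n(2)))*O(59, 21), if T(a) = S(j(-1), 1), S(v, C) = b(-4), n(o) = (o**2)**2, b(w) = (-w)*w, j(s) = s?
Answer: -732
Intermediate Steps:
b(w) = -w**2
O(M, V) = -19 + M + V
n(o) = o**4
S(v, C) = -16 (S(v, C) = -1*(-4)**2 = -1*16 = -16)
T(a) = -16
(4 + T(n(2)))*O(59, 21) = (4 - 16)*(-19 + 59 + 21) = -12*61 = -732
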